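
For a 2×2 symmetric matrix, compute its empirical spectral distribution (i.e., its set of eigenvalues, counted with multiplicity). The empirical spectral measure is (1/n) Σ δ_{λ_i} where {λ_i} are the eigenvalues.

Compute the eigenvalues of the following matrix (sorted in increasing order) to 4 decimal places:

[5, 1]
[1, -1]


Since M is real symmetric, both eigenvalues are real; they are the roots of det(λI − M) = λ² − (tr M) λ + det M.
tr M = 5 + (-1) = 4.
det M = 5·(-1) − 1² = -5 − 1 = -6.
Characteristic polynomial: λ² − 4λ − 6 = 0.
Discriminant Δ = (tr M)² − 4·det M = 16 − (-24) = 40; √Δ = 6.324555.
λ = (tr M ± √Δ)/2 = (4 ± 6.324555)/2, giving (tr M − √Δ)/2 = -1.1623 and (tr M + √Δ)/2 = 5.1623.

Eigenvalues sorted in increasing order: [-1.1623, 5.1623].


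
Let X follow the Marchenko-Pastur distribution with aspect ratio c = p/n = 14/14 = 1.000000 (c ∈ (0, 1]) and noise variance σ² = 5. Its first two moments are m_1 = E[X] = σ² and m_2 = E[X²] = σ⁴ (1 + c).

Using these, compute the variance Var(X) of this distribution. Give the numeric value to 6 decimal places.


m_1 = E[X] = σ² = 5, so m_1² = 25.
m_2 = E[X²] = σ⁴ (1 + c) = 25 · (1 + 1.000000) = 25 · 2.000000 = 50.000000.
(Note m_2 − m_1² simplifies to c · σ⁴ = 1.000000 · 25.)

Var(X) = m_2 − m_1² = 50.000000 − 25 = 25.000000.


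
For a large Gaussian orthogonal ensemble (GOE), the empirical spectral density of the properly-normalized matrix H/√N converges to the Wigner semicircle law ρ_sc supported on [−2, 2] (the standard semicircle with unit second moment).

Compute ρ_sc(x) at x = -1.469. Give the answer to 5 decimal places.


ρ_sc(x) = (1/(2π)) √(4 − x²). With x = -1.469:
  4 − x² = 4 − (-1.469)² = 4 − 2.157961 = 1.842039.
  √(4 − x²) = 1.357217.
  1/(2π) = 0.159155.
  ρ_sc(-1.469) = 0.159155 · 1.357217 = 0.216008.

Rounded to 5 decimal places: ρ_sc(-1.469) ≈ 0.21601.


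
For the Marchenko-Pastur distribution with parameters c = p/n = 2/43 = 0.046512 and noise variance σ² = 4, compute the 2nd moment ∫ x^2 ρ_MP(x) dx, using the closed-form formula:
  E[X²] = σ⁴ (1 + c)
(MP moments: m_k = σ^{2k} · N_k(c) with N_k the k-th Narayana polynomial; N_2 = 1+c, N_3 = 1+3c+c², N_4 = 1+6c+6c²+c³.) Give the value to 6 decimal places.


E[X²] = σ⁴ (1 + c) (second MP moment). With σ² = 4 (so σ⁴ = 16) and c = 2/43 = 0.046512: E[X²] = 16 · (1 + 0.046512) = 16 · 1.046512.

So E[X^2] = 16.744186.


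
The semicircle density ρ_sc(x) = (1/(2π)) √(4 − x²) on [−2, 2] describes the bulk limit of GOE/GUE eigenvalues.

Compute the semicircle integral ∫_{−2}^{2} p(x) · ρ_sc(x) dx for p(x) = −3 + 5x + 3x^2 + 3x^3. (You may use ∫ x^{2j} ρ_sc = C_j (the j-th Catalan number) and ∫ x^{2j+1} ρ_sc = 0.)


Write p(x) = Σ a_i x^i, split into monomials and integrate each against ρ_sc separately.
Using ∫ x^{2j} ρ_sc = C_j = (1/(j+1)) C(2j, j) (Catalan numbers) and ∫ x^{2j+1} ρ_sc = 0 (odd monomials vanish by symmetry):
  i = 0 (even): a_0 · C_{0} = -3 · 1 = -3
  i = 1 (odd): ∫ x^1 ρ_sc = 0 (vanishes)
  i = 2 (even): a_2 · C_{1} = 3 · 1 = 3
  i = 3 (odd): ∫ x^3 ρ_sc = 0 (vanishes)

Summing the contributions: ∫_{−2}^{2} p(x) ρ_sc(x) dx = (-3) + 3 = 0.


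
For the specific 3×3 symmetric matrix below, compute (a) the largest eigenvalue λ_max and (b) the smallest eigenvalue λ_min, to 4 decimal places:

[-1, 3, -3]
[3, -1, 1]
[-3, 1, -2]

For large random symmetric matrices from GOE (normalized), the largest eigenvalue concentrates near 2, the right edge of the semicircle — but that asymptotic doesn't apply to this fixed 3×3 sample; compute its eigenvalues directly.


Since M is real symmetric, all three eigenvalues are real; they are the roots of det(λI − M) = λ³ − (tr M) λ² + s λ − det M, where s is the sum of the principal 2×2 minors.
tr M = -1 + (-1) + (-2) = -4.
s = ((-1)·(-1) − 3²) + ((-1)·(-2) − (-3)²) + ((-1)·(-2) − 1²) = -8 + (-7) + 1 = -14.
det M (expand along row 1) = (-1)·1 − 3·(-3) + (-3)·0 = 8.
Characteristic polynomial: λ³ + 4λ² − 14λ − 8 = 0.
Substitute λ = y + (tr M)/3 = y − 1.333333 to remove the quadratic term: y³ + p·y + q = 0 with p = s − (tr M)²/3 = -19.333333 and q = −2(tr M)³/27 + (tr M)·s/3 − det M = 15.407407.
Three real roots ⇒ use the trigonometric (Viète) form: r = 2√(−p/3) = 5.077182, φ = arccos(3q/(p·r)) = arccos(-0.470892) = 2.061098 rad.
y_k = r·cos(φ/3 − 2πk/3) for k = 0, 1, 2 gives y = 3.925329, 0.826095, -4.751424.
λ_k = y_k − 1.333333 gives λ = 2.5920, -0.5072, -6.0848 (check: the sum is -4.0000 = tr M).

Hence λ_max = 2.5920 and λ_min = -6.0848.


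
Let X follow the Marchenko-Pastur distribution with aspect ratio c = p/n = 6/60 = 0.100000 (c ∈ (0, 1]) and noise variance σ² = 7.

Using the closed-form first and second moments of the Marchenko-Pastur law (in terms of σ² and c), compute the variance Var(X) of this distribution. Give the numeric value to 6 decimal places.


Recall the MP moments m_1 = E[X] = σ² and m_2 = E[X²] = σ⁴ (1 + c).
m_1 = E[X] = σ² = 7, so m_1² = 49.
m_2 = E[X²] = σ⁴ (1 + c) = 49 · (1 + 0.100000) = 49 · 1.100000 = 53.900000.
(Note m_2 − m_1² simplifies to c · σ⁴ = 0.100000 · 49.)

Var(X) = m_2 − m_1² = 53.900000 − 49 = 4.900000.


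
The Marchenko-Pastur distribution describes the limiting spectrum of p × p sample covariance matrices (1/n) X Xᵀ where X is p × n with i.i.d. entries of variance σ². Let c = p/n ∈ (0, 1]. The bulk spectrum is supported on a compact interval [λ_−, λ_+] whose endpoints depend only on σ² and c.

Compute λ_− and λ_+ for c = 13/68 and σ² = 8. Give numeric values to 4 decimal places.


c = 13/68 = 0.191176; √c = 0.437237.
λ_− = σ² (1 − √c)² = 8 · (1 − 0.437237)² = 8 · (0.562763)² = 2.533615.
λ_+ = σ² (1 + √c)² = 8 · (1 + 0.437237)² = 8 · (1.437237)² = 16.525209.

Rounded to 4 decimal places: λ_− ≈ 2.5336, λ_+ ≈ 16.5252.


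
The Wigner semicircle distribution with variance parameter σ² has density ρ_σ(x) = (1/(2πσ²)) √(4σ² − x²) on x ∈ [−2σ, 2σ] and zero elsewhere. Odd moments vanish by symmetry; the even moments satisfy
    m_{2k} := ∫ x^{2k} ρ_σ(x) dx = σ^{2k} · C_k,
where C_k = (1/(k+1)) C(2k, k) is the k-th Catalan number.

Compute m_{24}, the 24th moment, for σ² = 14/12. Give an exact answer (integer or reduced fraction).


By the scaled semicircle moment identity, m_{2k} = σ^{2k} · C_k with k = 12.
C_12 = (1/(k+1)) · C(2k, k) = (1/13) · C(24, 12) = (1/13) · 2704156 = 208012.
σ^{2k} = (σ²)^k = (14/12)^12 = 13841287201/2176782336.

Therefore m_{24} = σ^{24} · C_12 = (13841287201/2176782336) · 208012 = 719788458313603/544195584.


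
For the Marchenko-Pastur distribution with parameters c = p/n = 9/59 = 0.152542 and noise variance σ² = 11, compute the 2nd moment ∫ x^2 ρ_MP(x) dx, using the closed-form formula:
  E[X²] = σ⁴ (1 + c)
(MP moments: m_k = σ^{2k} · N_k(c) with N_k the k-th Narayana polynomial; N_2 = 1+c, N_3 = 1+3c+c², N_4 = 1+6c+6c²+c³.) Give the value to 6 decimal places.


E[X²] = σ⁴ (1 + c) (second MP moment). With σ² = 11 (so σ⁴ = 121) and c = 9/59 = 0.152542: E[X²] = 121 · (1 + 0.152542) = 121 · 1.152542.

So E[X^2] = 139.457627.


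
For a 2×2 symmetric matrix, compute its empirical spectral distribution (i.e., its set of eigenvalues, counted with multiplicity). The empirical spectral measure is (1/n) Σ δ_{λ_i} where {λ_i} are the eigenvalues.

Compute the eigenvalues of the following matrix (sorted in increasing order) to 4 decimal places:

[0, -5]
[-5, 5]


Since M is real symmetric, both eigenvalues are real; they are the roots of det(λI − M) = λ² − (tr M) λ + det M.
tr M = 0 + 5 = 5.
det M = 0·5 − (-5)² = 0 − 25 = -25.
Characteristic polynomial: λ² − 5λ − 25 = 0.
Discriminant Δ = (tr M)² − 4·det M = 25 − (-100) = 125; √Δ = 11.180340.
λ = (tr M ± √Δ)/2 = (5 ± 11.180340)/2, giving (tr M − √Δ)/2 = -3.0902 and (tr M + √Δ)/2 = 8.0902.

Eigenvalues sorted in increasing order: [-3.0902, 8.0902].


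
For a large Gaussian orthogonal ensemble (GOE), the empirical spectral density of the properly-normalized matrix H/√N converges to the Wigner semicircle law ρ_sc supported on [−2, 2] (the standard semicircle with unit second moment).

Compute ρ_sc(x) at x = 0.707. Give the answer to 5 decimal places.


ρ_sc(x) = (1/(2π)) √(4 − x²). With x = 0.707:
  4 − x² = 4 − (0.707)² = 4 − 0.499849 = 3.500151.
  √(4 − x²) = 1.870869.
  1/(2π) = 0.159155.
  ρ_sc(0.707) = 0.159155 · 1.870869 = 0.297758.

Rounded to 5 decimal places: ρ_sc(0.707) ≈ 0.29776.


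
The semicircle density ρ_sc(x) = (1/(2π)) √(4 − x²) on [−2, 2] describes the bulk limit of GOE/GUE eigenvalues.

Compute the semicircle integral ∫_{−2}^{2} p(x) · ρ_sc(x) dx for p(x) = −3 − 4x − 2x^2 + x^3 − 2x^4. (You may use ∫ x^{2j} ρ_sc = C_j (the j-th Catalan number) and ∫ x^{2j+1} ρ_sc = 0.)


Write p(x) = Σ a_i x^i, split into monomials and integrate each against ρ_sc separately.
Using ∫ x^{2j} ρ_sc = C_j = (1/(j+1)) C(2j, j) (Catalan numbers) and ∫ x^{2j+1} ρ_sc = 0 (odd monomials vanish by symmetry):
  i = 0 (even): a_0 · C_{0} = -3 · 1 = -3
  i = 1 (odd): ∫ x^1 ρ_sc = 0 (vanishes)
  i = 2 (even): a_2 · C_{1} = -2 · 1 = -2
  i = 3 (odd): ∫ x^3 ρ_sc = 0 (vanishes)
  i = 4 (even): a_4 · C_{2} = -2 · 2 = -4

Summing the contributions: ∫_{−2}^{2} p(x) ρ_sc(x) dx = (-3) + (-2) + (-4) = -9.


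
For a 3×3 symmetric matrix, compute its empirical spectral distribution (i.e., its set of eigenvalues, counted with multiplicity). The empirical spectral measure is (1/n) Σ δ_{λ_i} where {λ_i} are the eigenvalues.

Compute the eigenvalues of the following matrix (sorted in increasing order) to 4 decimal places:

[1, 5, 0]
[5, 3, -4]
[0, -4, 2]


Since M is real symmetric, all three eigenvalues are real; they are the roots of det(λI − M) = λ³ − (tr M) λ² + s λ − det M, where s is the sum of the principal 2×2 minors.
tr M = 1 + 3 + 2 = 6.
s = (1·3 − 5²) + (1·2 − 0²) + (3·2 − (-4)²) = -22 + 2 + (-10) = -30.
det M (expand along row 1) = 1·(-10) − 5·10 + 0·(-20) = -60.
Characteristic polynomial: λ³ − 6λ² − 30λ + 60 = 0.
Substitute λ = y + (tr M)/3 = y + 2.000000 to remove the quadratic term: y³ + p·y + q = 0 with p = s − (tr M)²/3 = -42.000000 and q = −2(tr M)³/27 + (tr M)·s/3 − det M = -16.000000.
Three real roots ⇒ use the trigonometric (Viète) form: r = 2√(−p/3) = 7.483315, φ = arccos(3q/(p·r)) = arccos(0.152721) = 1.417476 rad.
y_k = r·cos(φ/3 − 2πk/3) for k = 0, 1, 2 gives y = 6.663420, -0.382283, -6.281138.
λ_k = y_k + 2.000000 gives λ = 8.6634, 1.6177, -4.2811 (check: the sum is 6.0000 = tr M).

Eigenvalues sorted in increasing order: [-4.2811, 1.6177, 8.6634].


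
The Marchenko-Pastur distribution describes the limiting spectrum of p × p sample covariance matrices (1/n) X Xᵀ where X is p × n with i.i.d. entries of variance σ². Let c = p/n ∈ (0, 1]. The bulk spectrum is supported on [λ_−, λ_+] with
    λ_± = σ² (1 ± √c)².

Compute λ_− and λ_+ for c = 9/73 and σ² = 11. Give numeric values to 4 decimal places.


c = 9/73 = 0.123288; √c = 0.351123.
λ_− = σ² (1 − √c)² = 11 · (1 − 0.351123)² = 11 · (0.648877)² = 4.631449.
λ_+ = σ² (1 + √c)² = 11 · (1 + 0.351123)² = 11 · (1.351123)² = 20.080880.

Rounded to 4 decimal places: λ_− ≈ 4.6314, λ_+ ≈ 20.0809.


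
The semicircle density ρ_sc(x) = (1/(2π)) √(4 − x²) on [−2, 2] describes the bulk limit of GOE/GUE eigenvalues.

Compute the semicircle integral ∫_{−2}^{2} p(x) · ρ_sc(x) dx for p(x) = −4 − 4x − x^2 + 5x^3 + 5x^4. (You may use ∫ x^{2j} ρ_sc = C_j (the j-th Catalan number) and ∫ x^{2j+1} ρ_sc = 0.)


Write p(x) = Σ a_i x^i, split into monomials and integrate each against ρ_sc separately.
Using ∫ x^{2j} ρ_sc = C_j = (1/(j+1)) C(2j, j) (Catalan numbers) and ∫ x^{2j+1} ρ_sc = 0 (odd monomials vanish by symmetry):
  i = 0 (even): a_0 · C_{0} = -4 · 1 = -4
  i = 1 (odd): ∫ x^1 ρ_sc = 0 (vanishes)
  i = 2 (even): a_2 · C_{1} = -1 · 1 = -1
  i = 3 (odd): ∫ x^3 ρ_sc = 0 (vanishes)
  i = 4 (even): a_4 · C_{2} = 5 · 2 = 10

Summing the contributions: ∫_{−2}^{2} p(x) ρ_sc(x) dx = (-4) + (-1) + 10 = 5.


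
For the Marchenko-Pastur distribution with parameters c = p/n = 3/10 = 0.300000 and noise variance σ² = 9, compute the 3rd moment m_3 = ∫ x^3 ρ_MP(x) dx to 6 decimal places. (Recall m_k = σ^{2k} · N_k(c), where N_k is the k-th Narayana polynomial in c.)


E[X³] = σ⁶ (1 + 3c + c²) (third MP moment). With σ² = 9 (so σ⁶ = 729) and c = 3/10 = 0.300000: E[X³] = 729 · (1 + 3·0.300000 + (0.300000)²) = 729 · 1.990000.

So E[X^3] = 1450.710000.


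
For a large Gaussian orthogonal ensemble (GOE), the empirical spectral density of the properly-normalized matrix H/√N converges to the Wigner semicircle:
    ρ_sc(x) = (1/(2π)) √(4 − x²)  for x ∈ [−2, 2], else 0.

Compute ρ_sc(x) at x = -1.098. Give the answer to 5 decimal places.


ρ_sc(x) = (1/(2π)) √(4 − x²). With x = -1.098:
  4 − x² = 4 − (-1.098)² = 4 − 1.205604 = 2.794396.
  √(4 − x²) = 1.671645.
  1/(2π) = 0.159155.
  ρ_sc(-1.098) = 0.159155 · 1.671645 = 0.266051.

Rounded to 5 decimal places: ρ_sc(-1.098) ≈ 0.26605.


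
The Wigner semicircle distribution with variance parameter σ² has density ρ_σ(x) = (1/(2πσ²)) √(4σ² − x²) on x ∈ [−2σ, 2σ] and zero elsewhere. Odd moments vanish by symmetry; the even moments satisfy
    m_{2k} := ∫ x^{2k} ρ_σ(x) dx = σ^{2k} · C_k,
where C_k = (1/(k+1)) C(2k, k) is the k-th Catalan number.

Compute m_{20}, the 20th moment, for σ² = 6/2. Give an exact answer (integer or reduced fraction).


By the scaled semicircle moment identity, m_{2k} = σ^{2k} · C_k with k = 10.
C_10 = (1/(k+1)) · C(2k, k) = (1/11) · C(20, 10) = (1/11) · 184756 = 16796.
σ^{2k} = (σ²)^k = (6/2)^10 = 59049.

Therefore m_{20} = σ^{20} · C_10 = 59049 · 16796 = 991787004.


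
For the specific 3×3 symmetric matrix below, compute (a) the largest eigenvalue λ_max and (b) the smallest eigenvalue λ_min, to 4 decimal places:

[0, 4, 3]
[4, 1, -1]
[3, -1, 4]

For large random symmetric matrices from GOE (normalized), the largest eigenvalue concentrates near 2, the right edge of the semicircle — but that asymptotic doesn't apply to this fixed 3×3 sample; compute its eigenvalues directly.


Since M is real symmetric, all three eigenvalues are real; they are the roots of det(λI − M) = λ³ − (tr M) λ² + s λ − det M, where s is the sum of the principal 2×2 minors.
tr M = 0 + 1 + 4 = 5.
s = (0·1 − 4²) + (0·4 − 3²) + (1·4 − (-1)²) = -16 + (-9) + 3 = -22.
det M (expand along row 1) = 0·3 − 4·19 + 3·(-7) = -97.
Characteristic polynomial: λ³ − 5λ² − 22λ + 97 = 0.
Substitute λ = y + (tr M)/3 = y + 1.666667 to remove the quadratic term: y³ + p·y + q = 0 with p = s − (tr M)²/3 = -30.333333 and q = −2(tr M)³/27 + (tr M)·s/3 − det M = 51.074074.
Three real roots ⇒ use the trigonometric (Viète) form: r = 2√(−p/3) = 6.359595, φ = arccos(3q/(p·r)) = arccos(-0.794277) = 2.488614 rad.
y_k = r·cos(φ/3 − 2πk/3) for k = 0, 1, 2 gives y = 4.294105, 1.915439, -6.209543.
λ_k = y_k + 1.666667 gives λ = 5.9608, 3.5821, -4.5429 (check: the sum is 5.0000 = tr M).

Hence λ_max = 5.9608 and λ_min = -4.5429.


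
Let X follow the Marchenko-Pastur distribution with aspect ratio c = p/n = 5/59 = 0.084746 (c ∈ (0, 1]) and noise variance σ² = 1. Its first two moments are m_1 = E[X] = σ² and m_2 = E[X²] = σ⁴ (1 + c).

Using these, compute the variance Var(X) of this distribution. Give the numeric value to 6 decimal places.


m_1 = E[X] = σ² = 1, so m_1² = 1.
m_2 = E[X²] = σ⁴ (1 + c) = 1 · (1 + 0.084746) = 1 · 1.084746 = 1.084746.
(Note m_2 − m_1² simplifies to c · σ⁴ = 0.084746 · 1.)

Var(X) = m_2 − m_1² = 1.084746 − 1 = 0.084746.


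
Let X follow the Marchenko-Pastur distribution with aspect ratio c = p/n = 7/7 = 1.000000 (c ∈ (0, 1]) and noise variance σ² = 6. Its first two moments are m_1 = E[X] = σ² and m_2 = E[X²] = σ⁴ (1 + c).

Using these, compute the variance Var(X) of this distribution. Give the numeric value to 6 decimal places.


m_1 = E[X] = σ² = 6, so m_1² = 36.
m_2 = E[X²] = σ⁴ (1 + c) = 36 · (1 + 1.000000) = 36 · 2.000000 = 72.000000.
(Note m_2 − m_1² simplifies to c · σ⁴ = 1.000000 · 36.)

Var(X) = m_2 − m_1² = 72.000000 − 36 = 36.000000.


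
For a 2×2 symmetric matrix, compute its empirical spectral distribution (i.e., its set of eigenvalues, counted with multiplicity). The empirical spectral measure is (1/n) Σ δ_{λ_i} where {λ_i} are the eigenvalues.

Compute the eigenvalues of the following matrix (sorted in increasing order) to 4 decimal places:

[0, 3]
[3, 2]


Since M is real symmetric, both eigenvalues are real; they are the roots of det(λI − M) = λ² − (tr M) λ + det M.
tr M = 0 + 2 = 2.
det M = 0·2 − 3² = 0 − 9 = -9.
Characteristic polynomial: λ² − 2λ − 9 = 0.
Discriminant Δ = (tr M)² − 4·det M = 4 − (-36) = 40; √Δ = 6.324555.
λ = (tr M ± √Δ)/2 = (2 ± 6.324555)/2, giving (tr M − √Δ)/2 = -2.1623 and (tr M + √Δ)/2 = 4.1623.

Eigenvalues sorted in increasing order: [-2.1623, 4.1623].


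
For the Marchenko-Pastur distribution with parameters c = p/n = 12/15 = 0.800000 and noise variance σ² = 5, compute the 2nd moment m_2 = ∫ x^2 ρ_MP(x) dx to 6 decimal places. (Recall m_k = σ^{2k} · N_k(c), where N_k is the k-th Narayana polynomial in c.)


E[X²] = σ⁴ (1 + c) (second MP moment). With σ² = 5 (so σ⁴ = 25) and c = 12/15 = 0.800000: E[X²] = 25 · (1 + 0.800000) = 25 · 1.800000.

So E[X^2] = 45.000000.


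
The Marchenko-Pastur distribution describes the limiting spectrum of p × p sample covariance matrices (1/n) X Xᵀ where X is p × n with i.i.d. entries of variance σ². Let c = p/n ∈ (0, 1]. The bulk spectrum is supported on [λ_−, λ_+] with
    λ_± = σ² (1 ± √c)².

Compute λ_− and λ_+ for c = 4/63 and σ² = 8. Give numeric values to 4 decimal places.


c = 4/63 = 0.063492; √c = 0.251976.
λ_− = σ² (1 − √c)² = 8 · (1 − 0.251976)² = 8 · (0.748024)² = 4.476315.
λ_+ = σ² (1 + √c)² = 8 · (1 + 0.251976)² = 8 · (1.251976)² = 12.539558.

Rounded to 4 decimal places: λ_− ≈ 4.4763, λ_+ ≈ 12.5396.


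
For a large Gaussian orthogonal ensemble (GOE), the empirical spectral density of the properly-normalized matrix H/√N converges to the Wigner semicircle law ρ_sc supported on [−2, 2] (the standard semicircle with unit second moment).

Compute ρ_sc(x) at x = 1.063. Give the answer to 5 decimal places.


ρ_sc(x) = (1/(2π)) √(4 − x²). With x = 1.063:
  4 − x² = 4 − (1.063)² = 4 − 1.129969 = 2.870031.
  √(4 − x²) = 1.694117.
  1/(2π) = 0.159155.
  ρ_sc(1.063) = 0.159155 · 1.694117 = 0.269627.

Rounded to 5 decimal places: ρ_sc(1.063) ≈ 0.26963.


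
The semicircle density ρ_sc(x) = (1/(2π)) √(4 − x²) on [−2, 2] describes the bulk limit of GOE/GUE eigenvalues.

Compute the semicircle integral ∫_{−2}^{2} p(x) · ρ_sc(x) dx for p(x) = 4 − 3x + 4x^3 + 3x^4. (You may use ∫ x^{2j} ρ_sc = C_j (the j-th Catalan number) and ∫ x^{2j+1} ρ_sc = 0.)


Write p(x) = Σ a_i x^i, split into monomials and integrate each against ρ_sc separately.
Using ∫ x^{2j} ρ_sc = C_j = (1/(j+1)) C(2j, j) (Catalan numbers) and ∫ x^{2j+1} ρ_sc = 0 (odd monomials vanish by symmetry):
  i = 0 (even): a_0 · C_{0} = 4 · 1 = 4
  i = 1 (odd): ∫ x^1 ρ_sc = 0 (vanishes)
  i = 3 (odd): ∫ x^3 ρ_sc = 0 (vanishes)
  i = 4 (even): a_4 · C_{2} = 3 · 2 = 6

Summing the contributions: ∫_{−2}^{2} p(x) ρ_sc(x) dx = 4 + 6 = 10.


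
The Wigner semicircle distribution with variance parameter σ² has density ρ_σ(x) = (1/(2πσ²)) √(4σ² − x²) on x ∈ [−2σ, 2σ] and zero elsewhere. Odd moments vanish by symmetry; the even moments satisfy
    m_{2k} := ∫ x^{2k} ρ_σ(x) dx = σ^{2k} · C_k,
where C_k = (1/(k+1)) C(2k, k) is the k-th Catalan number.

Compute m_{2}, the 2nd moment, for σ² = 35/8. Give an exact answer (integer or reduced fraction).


By the scaled semicircle moment identity, m_{2k} = σ^{2k} · C_k with k = 1.
C_1 = (1/(k+1)) · C(2k, k) = (1/2) · C(2, 1) = (1/2) · 2 = 1.
σ^{2k} = (σ²)^k = (35/8)^1 = 35/8.

Therefore m_{2} = σ^{2} · C_1 = (35/8) · 1 = 35/8.


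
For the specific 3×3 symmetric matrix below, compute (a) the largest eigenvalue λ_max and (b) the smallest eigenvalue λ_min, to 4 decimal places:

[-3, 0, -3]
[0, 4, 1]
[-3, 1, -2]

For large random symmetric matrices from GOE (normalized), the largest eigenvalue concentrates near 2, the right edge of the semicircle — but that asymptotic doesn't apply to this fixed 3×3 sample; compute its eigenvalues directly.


Since M is real symmetric, all three eigenvalues are real; they are the roots of det(λI − M) = λ³ − (tr M) λ² + s λ − det M, where s is the sum of the principal 2×2 minors.
tr M = -3 + 4 + (-2) = -1.
s = ((-3)·4 − 0²) + ((-3)·(-2) − (-3)²) + (4·(-2) − 1²) = -12 + (-3) + (-9) = -24.
det M (expand along row 1) = (-3)·(-9) − 0·3 + (-3)·12 = -9.
Characteristic polynomial: λ³ + λ² − 24λ + 9 = 0.
Substitute λ = y + (tr M)/3 = y − 0.333333 to remove the quadratic term: y³ + p·y + q = 0 with p = s − (tr M)²/3 = -24.333333 and q = −2(tr M)³/27 + (tr M)·s/3 − det M = 17.074074.
Three real roots ⇒ use the trigonometric (Viète) form: r = 2√(−p/3) = 5.696002, φ = arccos(3q/(p·r)) = arccos(-0.369561) = 1.949333 rad.
y_k = r·cos(φ/3 − 2πk/3) for k = 0, 1, 2 gives y = 4.535261, 0.716810, -5.252072.
λ_k = y_k − 0.333333 gives λ = 4.2019, 0.3835, -5.5854 (check: the sum is -1.0000 = tr M).

Hence λ_max = 4.2019 and λ_min = -5.5854.


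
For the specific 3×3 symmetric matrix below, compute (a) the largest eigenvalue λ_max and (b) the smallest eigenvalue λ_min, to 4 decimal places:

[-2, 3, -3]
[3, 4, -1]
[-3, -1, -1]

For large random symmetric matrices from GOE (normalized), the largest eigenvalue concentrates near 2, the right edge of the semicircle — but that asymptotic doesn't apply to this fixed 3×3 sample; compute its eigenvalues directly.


Since M is real symmetric, all three eigenvalues are real; they are the roots of det(λI − M) = λ³ − (tr M) λ² + s λ − det M, where s is the sum of the principal 2×2 minors.
tr M = -2 + 4 + (-1) = 1.
s = ((-2)·4 − 3²) + ((-2)·(-1) − (-3)²) + (4·(-1) − (-1)²) = -17 + (-7) + (-5) = -29.
det M (expand along row 1) = (-2)·(-5) − 3·(-6) + (-3)·9 = 1.
Characteristic polynomial: λ³ − λ² − 29λ − 1 = 0.
Substitute λ = y + (tr M)/3 = y + 0.333333 to remove the quadratic term: y³ + p·y + q = 0 with p = s − (tr M)²/3 = -29.333333 and q = −2(tr M)³/27 + (tr M)·s/3 − det M = -10.740741.
Three real roots ⇒ use the trigonometric (Viète) form: r = 2√(−p/3) = 6.253888, φ = arccos(3q/(p·r)) = arccos(0.175648) = 1.394232 rad.
y_k = r·cos(φ/3 − 2πk/3) for k = 0, 1, 2 gives y = 5.590577, -0.367859, -5.222719.
λ_k = y_k + 0.333333 gives λ = 5.9239, -0.0345, -4.8894 (check: the sum is 1.0000 = tr M).

Hence λ_max = 5.9239 and λ_min = -4.8894.


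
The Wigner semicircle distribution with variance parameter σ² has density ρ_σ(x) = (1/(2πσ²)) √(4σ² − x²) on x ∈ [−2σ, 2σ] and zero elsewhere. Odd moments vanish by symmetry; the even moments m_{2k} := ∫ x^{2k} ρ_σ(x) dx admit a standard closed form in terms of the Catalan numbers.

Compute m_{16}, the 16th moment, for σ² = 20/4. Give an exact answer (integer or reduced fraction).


By the scaled semicircle moment identity, m_{2k} = σ^{2k} · C_k with k = 8.
C_8 = (1/(k+1)) · C(2k, k) = (1/9) · C(16, 8) = (1/9) · 12870 = 1430.
σ^{2k} = (σ²)^k = (20/4)^8 = 390625.

Therefore m_{16} = σ^{16} · C_8 = 390625 · 1430 = 558593750.


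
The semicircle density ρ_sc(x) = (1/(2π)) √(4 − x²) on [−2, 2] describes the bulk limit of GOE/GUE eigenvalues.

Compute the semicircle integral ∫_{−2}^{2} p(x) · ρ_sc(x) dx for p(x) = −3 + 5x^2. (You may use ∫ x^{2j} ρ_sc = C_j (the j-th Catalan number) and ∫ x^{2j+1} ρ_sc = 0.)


Write p(x) = Σ a_i x^i, split into monomials and integrate each against ρ_sc separately.
Using ∫ x^{2j} ρ_sc = C_j = (1/(j+1)) C(2j, j) (Catalan numbers) and ∫ x^{2j+1} ρ_sc = 0 (odd monomials vanish by symmetry):
  i = 0 (even): a_0 · C_{0} = -3 · 1 = -3
  i = 2 (even): a_2 · C_{1} = 5 · 1 = 5

Summing the contributions: ∫_{−2}^{2} p(x) ρ_sc(x) dx = (-3) + 5 = 2.


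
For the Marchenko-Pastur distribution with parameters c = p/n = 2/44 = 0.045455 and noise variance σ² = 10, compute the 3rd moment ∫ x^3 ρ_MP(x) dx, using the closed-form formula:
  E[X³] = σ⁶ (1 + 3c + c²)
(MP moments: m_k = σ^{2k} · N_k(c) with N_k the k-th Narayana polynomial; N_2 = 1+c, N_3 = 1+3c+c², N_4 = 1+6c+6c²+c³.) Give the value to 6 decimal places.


E[X³] = σ⁶ (1 + 3c + c²) (third MP moment). With σ² = 10 (so σ⁶ = 1000) and c = 2/44 = 0.045455: E[X³] = 1000 · (1 + 3·0.045455 + (0.045455)²) = 1000 · 1.138430.

So E[X^3] = 1138.429752.


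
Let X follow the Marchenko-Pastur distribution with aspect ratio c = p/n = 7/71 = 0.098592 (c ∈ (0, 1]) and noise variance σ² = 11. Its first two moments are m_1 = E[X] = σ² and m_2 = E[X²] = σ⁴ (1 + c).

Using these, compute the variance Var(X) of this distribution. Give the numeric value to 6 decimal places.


m_1 = E[X] = σ² = 11, so m_1² = 121.
m_2 = E[X²] = σ⁴ (1 + c) = 121 · (1 + 0.098592) = 121 · 1.098592 = 132.929577.
(Note m_2 − m_1² simplifies to c · σ⁴ = 0.098592 · 121.)

Var(X) = m_2 − m_1² = 132.929577 − 121 = 11.929577.


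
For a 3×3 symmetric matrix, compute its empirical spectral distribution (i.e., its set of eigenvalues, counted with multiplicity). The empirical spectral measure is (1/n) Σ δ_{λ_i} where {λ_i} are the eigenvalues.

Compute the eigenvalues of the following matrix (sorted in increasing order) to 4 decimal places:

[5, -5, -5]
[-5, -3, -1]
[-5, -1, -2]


Since M is real symmetric, all three eigenvalues are real; they are the roots of det(λI − M) = λ³ − (tr M) λ² + s λ − det M, where s is the sum of the principal 2×2 minors.
tr M = 5 + (-3) + (-2) = 0.
s = (5·(-3) − (-5)²) + (5·(-2) − (-5)²) + ((-3)·(-2) − (-1)²) = -40 + (-35) + 5 = -70.
det M (expand along row 1) = 5·5 − (-5)·5 + (-5)·(-10) = 100.
Characteristic polynomial: λ³ − 70λ − 100 = 0.
Substitute λ = y + (tr M)/3 = y + 0.000000 to remove the quadratic term: y³ + p·y + q = 0 with p = s − (tr M)²/3 = -70.000000 and q = −2(tr M)³/27 + (tr M)·s/3 − det M = -100.000000.
Three real roots ⇒ use the trigonometric (Viète) form: r = 2√(−p/3) = 9.660918, φ = arccos(3q/(p·r)) = arccos(0.443614) = 1.111170 rad.
y_k = r·cos(φ/3 − 2πk/3) for k = 0, 1, 2 gives y = 9.005775, -1.474355, -7.531420.
λ_k = y_k + 0.000000 gives λ = 9.0058, -1.4744, -7.5314 (check: the sum is 0.0000 = tr M).

Eigenvalues sorted in increasing order: [-7.5314, -1.4744, 9.0058].


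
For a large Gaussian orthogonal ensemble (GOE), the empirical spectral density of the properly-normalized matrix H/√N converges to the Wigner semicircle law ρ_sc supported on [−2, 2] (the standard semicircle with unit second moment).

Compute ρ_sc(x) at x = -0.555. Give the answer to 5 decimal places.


ρ_sc(x) = (1/(2π)) √(4 − x²). With x = -0.555:
  4 − x² = 4 − (-0.555)² = 4 − 0.308025 = 3.691975.
  √(4 − x²) = 1.921451.
  1/(2π) = 0.159155.
  ρ_sc(-0.555) = 0.159155 · 1.921451 = 0.305808.

Rounded to 5 decimal places: ρ_sc(-0.555) ≈ 0.30581.


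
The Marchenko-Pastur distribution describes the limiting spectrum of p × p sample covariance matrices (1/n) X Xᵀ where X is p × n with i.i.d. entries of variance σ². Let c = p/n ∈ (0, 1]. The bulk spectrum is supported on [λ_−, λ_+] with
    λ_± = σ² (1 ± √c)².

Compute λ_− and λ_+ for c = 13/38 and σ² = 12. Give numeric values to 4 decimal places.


c = 13/38 = 0.342105; √c = 0.584898.
λ_− = σ² (1 − √c)² = 12 · (1 − 0.584898)² = 12 · (0.415102)² = 2.067720.
λ_+ = σ² (1 + √c)² = 12 · (1 + 0.584898)² = 12 · (1.584898)² = 30.142807.

Rounded to 4 decimal places: λ_− ≈ 2.0677, λ_+ ≈ 30.1428.


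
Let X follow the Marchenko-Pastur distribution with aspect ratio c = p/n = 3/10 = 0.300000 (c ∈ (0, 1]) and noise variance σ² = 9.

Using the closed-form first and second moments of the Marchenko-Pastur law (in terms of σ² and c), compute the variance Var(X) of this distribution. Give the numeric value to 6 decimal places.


Recall the MP moments m_1 = E[X] = σ² and m_2 = E[X²] = σ⁴ (1 + c).
m_1 = E[X] = σ² = 9, so m_1² = 81.
m_2 = E[X²] = σ⁴ (1 + c) = 81 · (1 + 0.300000) = 81 · 1.300000 = 105.300000.
(Note m_2 − m_1² simplifies to c · σ⁴ = 0.300000 · 81.)

Var(X) = m_2 − m_1² = 105.300000 − 81 = 24.300000.


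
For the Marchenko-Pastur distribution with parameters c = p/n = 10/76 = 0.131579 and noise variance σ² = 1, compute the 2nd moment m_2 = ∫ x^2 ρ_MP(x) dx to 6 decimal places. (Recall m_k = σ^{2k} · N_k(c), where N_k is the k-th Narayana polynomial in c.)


E[X²] = σ⁴ (1 + c) (second MP moment). With σ² = 1 (so σ⁴ = 1) and c = 10/76 = 0.131579: E[X²] = 1 · (1 + 0.131579) = 1 · 1.131579.

So E[X^2] = 1.131579.


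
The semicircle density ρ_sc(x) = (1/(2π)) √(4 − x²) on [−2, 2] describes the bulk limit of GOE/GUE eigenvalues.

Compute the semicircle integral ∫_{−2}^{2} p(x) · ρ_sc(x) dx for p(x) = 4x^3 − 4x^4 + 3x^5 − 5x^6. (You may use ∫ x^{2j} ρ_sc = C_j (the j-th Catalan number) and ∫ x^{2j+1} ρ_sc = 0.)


Write p(x) = Σ a_i x^i, split into monomials and integrate each against ρ_sc separately.
Using ∫ x^{2j} ρ_sc = C_j = (1/(j+1)) C(2j, j) (Catalan numbers) and ∫ x^{2j+1} ρ_sc = 0 (odd monomials vanish by symmetry):
  i = 3 (odd): ∫ x^3 ρ_sc = 0 (vanishes)
  i = 4 (even): a_4 · C_{2} = -4 · 2 = -8
  i = 5 (odd): ∫ x^5 ρ_sc = 0 (vanishes)
  i = 6 (even): a_6 · C_{3} = -5 · 5 = -25

Summing the contributions: ∫_{−2}^{2} p(x) ρ_sc(x) dx = (-8) + (-25) = -33.


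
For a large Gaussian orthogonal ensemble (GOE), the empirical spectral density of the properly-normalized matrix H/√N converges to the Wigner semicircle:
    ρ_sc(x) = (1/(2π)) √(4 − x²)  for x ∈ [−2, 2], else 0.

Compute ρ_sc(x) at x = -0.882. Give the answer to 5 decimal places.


ρ_sc(x) = (1/(2π)) √(4 − x²). With x = -0.882:
  4 − x² = 4 − (-0.882)² = 4 − 0.777924 = 3.222076.
  √(4 − x²) = 1.795014.
  1/(2π) = 0.159155.
  ρ_sc(-0.882) = 0.159155 · 1.795014 = 0.285685.

Rounded to 5 decimal places: ρ_sc(-0.882) ≈ 0.28569.


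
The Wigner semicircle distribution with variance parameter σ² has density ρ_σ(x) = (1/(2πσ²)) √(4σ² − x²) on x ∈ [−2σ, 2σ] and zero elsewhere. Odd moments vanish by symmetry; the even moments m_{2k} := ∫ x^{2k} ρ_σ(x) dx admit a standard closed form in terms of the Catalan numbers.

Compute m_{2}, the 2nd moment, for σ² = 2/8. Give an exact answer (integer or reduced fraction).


By the scaled semicircle moment identity, m_{2k} = σ^{2k} · C_k with k = 1.
C_1 = (1/(k+1)) · C(2k, k) = (1/2) · C(2, 1) = (1/2) · 2 = 1.
σ^{2k} = (σ²)^k = (2/8)^1 = 1/4.

Therefore m_{2} = σ^{2} · C_1 = (1/4) · 1 = 1/4.


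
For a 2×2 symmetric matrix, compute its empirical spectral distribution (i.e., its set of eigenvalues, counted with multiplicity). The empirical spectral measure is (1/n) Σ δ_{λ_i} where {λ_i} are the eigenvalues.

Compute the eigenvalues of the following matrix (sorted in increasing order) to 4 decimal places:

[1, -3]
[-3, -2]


Since M is real symmetric, both eigenvalues are real; they are the roots of det(λI − M) = λ² − (tr M) λ + det M.
tr M = 1 + (-2) = -1.
det M = 1·(-2) − (-3)² = -2 − 9 = -11.
Characteristic polynomial: λ² + λ − 11 = 0.
Discriminant Δ = (tr M)² − 4·det M = 1 − (-44) = 45; √Δ = 6.708204.
λ = (tr M ± √Δ)/2 = (-1 ± 6.708204)/2, giving (tr M − √Δ)/2 = -3.8541 and (tr M + √Δ)/2 = 2.8541.

Eigenvalues sorted in increasing order: [-3.8541, 2.8541].


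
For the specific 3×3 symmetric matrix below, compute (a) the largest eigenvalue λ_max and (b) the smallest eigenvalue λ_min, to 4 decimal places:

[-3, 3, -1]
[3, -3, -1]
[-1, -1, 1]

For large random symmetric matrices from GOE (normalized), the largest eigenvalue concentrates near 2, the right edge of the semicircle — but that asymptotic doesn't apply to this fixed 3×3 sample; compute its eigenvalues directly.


Since M is real symmetric, all three eigenvalues are real; they are the roots of det(λI − M) = λ³ − (tr M) λ² + s λ − det M, where s is the sum of the principal 2×2 minors.
tr M = -3 + (-3) + 1 = -5.
s = ((-3)·(-3) − 3²) + ((-3)·1 − (-1)²) + ((-3)·1 − (-1)²) = 0 + (-4) + (-4) = -8.
det M (expand along row 1) = (-3)·(-4) − 3·2 + (-1)·(-6) = 12.
Characteristic polynomial: λ³ + 5λ² − 8λ − 12 = 0.
Substitute λ = y + (tr M)/3 = y − 1.666667 to remove the quadratic term: y³ + p·y + q = 0 with p = s − (tr M)²/3 = -16.333333 and q = −2(tr M)³/27 + (tr M)·s/3 − det M = 10.592593.
Three real roots ⇒ use the trigonometric (Viète) form: r = 2√(−p/3) = 4.666667, φ = arccos(3q/(p·r)) = arccos(-0.416910) = 2.000839 rad.
y_k = r·cos(φ/3 − 2πk/3) for k = 0, 1, 2 gives y = 3.666667, 0.666667, -4.333333.
λ_k = y_k − 1.666667 gives λ = 2.0000, -1.0000, -6.0000 (check: the sum is -5.0000 = tr M).

Hence λ_max = 2.0000 and λ_min = -6.0000.


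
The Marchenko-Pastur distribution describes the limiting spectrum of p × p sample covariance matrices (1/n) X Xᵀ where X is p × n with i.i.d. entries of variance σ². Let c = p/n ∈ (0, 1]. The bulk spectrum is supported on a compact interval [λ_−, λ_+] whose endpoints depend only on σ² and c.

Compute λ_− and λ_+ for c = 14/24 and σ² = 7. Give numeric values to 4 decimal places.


c = 14/24 = 0.583333; √c = 0.763763.
λ_− = σ² (1 − √c)² = 7 · (1 − 0.763763)² = 7 · (0.236237)² = 0.390657.
λ_+ = σ² (1 + √c)² = 7 · (1 + 0.763763)² = 7 · (1.763763)² = 21.776010.

Rounded to 4 decimal places: λ_− ≈ 0.3907, λ_+ ≈ 21.7760.


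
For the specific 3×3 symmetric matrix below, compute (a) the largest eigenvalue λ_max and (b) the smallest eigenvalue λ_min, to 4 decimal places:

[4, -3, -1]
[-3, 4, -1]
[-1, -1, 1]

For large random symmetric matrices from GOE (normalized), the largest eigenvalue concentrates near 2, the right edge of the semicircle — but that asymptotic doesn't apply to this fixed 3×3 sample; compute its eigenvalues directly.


Since M is real symmetric, all three eigenvalues are real; they are the roots of det(λI − M) = λ³ − (tr M) λ² + s λ − det M, where s is the sum of the principal 2×2 minors.
tr M = 4 + 4 + 1 = 9.
s = (4·4 − (-3)²) + (4·1 − (-1)²) + (4·1 − (-1)²) = 7 + 3 + 3 = 13.
det M (expand along row 1) = 4·3 − (-3)·(-4) + (-1)·7 = -7.
Characteristic polynomial: λ³ − 9λ² + 13λ + 7 = 0.
Substitute λ = y + (tr M)/3 = y + 3.000000 to remove the quadratic term: y³ + p·y + q = 0 with p = s − (tr M)²/3 = -14.000000 and q = −2(tr M)³/27 + (tr M)·s/3 − det M = -8.000000.
Three real roots ⇒ use the trigonometric (Viète) form: r = 2√(−p/3) = 4.320494, φ = arccos(3q/(p·r)) = arccos(0.396780) = 1.162790 rad.
y_k = r·cos(φ/3 − 2πk/3) for k = 0, 1, 2 gives y = 4.000000, -0.585786, -3.414214.
λ_k = y_k + 3.000000 gives λ = 7.0000, 2.4142, -0.4142 (check: the sum is 9.0000 = tr M).

Hence λ_max = 7.0000 and λ_min = -0.4142.


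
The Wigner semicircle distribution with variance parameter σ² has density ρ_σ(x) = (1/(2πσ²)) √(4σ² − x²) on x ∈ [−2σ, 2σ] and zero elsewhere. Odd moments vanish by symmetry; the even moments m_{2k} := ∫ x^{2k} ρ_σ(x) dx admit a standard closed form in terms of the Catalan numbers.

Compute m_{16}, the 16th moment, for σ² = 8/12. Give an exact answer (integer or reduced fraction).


By the scaled semicircle moment identity, m_{2k} = σ^{2k} · C_k with k = 8.
C_8 = (1/(k+1)) · C(2k, k) = (1/9) · C(16, 8) = (1/9) · 12870 = 1430.
σ^{2k} = (σ²)^k = (8/12)^8 = 256/6561.

Therefore m_{16} = σ^{16} · C_8 = (256/6561) · 1430 = 366080/6561.


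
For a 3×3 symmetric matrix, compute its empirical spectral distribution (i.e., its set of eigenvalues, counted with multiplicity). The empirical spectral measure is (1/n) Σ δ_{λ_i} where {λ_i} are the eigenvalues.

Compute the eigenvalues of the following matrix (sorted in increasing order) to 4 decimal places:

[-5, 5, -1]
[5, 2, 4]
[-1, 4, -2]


Since M is real symmetric, all three eigenvalues are real; they are the roots of det(λI − M) = λ³ − (tr M) λ² + s λ − det M, where s is the sum of the principal 2×2 minors.
tr M = -5 + 2 + (-2) = -5.
s = ((-5)·2 − 5²) + ((-5)·(-2) − (-1)²) + (2·(-2) − 4²) = -35 + 9 + (-20) = -46.
det M (expand along row 1) = (-5)·(-20) − 5·(-6) + (-1)·22 = 108.
Characteristic polynomial: λ³ + 5λ² − 46λ − 108 = 0.
Substitute λ = y + (tr M)/3 = y − 1.666667 to remove the quadratic term: y³ + p·y + q = 0 with p = s − (tr M)²/3 = -54.333333 and q = −2(tr M)³/27 + (tr M)·s/3 − det M = -22.074074.
Three real roots ⇒ use the trigonometric (Viète) form: r = 2√(−p/3) = 8.511430, φ = arccos(3q/(p·r)) = arccos(0.143197) = 1.427105 rad.
y_k = r·cos(φ/3 − 2πk/3) for k = 0, 1, 2 gives y = 7.566420, -0.407517, -7.158903.
λ_k = y_k − 1.666667 gives λ = 5.8998, -2.0742, -8.8256 (check: the sum is -5.0000 = tr M).

Eigenvalues sorted in increasing order: [-8.8256, -2.0742, 5.8998].


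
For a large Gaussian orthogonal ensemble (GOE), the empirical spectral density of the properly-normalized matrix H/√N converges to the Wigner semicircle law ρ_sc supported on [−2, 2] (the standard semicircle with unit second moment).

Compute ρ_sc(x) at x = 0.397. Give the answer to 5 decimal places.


ρ_sc(x) = (1/(2π)) √(4 − x²). With x = 0.397:
  4 − x² = 4 − (0.397)² = 4 − 0.157609 = 3.842391.
  √(4 − x²) = 1.960202.
  1/(2π) = 0.159155.
  ρ_sc(0.397) = 0.159155 · 1.960202 = 0.311976.

Rounded to 5 decimal places: ρ_sc(0.397) ≈ 0.31198.


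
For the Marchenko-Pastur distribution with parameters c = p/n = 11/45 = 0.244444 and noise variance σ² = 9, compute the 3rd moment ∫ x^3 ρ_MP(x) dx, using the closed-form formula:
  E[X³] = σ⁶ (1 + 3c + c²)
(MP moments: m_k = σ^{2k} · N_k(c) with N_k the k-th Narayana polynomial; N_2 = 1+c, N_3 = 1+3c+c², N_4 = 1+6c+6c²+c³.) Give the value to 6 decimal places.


E[X³] = σ⁶ (1 + 3c + c²) (third MP moment). With σ² = 9 (so σ⁶ = 729) and c = 11/45 = 0.244444: E[X³] = 729 · (1 + 3·0.244444 + (0.244444)²) = 729 · 1.793086.

So E[X^3] = 1307.160000.


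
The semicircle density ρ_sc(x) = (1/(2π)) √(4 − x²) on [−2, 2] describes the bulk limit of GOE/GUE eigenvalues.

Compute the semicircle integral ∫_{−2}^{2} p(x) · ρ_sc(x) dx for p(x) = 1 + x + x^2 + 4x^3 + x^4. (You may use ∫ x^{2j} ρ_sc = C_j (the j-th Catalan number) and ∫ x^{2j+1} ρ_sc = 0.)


Write p(x) = Σ a_i x^i, split into monomials and integrate each against ρ_sc separately.
Using ∫ x^{2j} ρ_sc = C_j = (1/(j+1)) C(2j, j) (Catalan numbers) and ∫ x^{2j+1} ρ_sc = 0 (odd monomials vanish by symmetry):
  i = 0 (even): a_0 · C_{0} = 1 · 1 = 1
  i = 1 (odd): ∫ x^1 ρ_sc = 0 (vanishes)
  i = 2 (even): a_2 · C_{1} = 1 · 1 = 1
  i = 3 (odd): ∫ x^3 ρ_sc = 0 (vanishes)
  i = 4 (even): a_4 · C_{2} = 1 · 2 = 2

Summing the contributions: ∫_{−2}^{2} p(x) ρ_sc(x) dx = 1 + 1 + 2 = 4.
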